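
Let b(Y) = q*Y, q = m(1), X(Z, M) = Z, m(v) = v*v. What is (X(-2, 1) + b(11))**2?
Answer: 81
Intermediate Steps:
m(v) = v**2
q = 1 (q = 1**2 = 1)
b(Y) = Y (b(Y) = 1*Y = Y)
(X(-2, 1) + b(11))**2 = (-2 + 11)**2 = 9**2 = 81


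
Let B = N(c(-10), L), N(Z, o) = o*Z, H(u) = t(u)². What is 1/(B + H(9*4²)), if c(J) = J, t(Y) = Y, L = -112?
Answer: 1/21856 ≈ 4.5754e-5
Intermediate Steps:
H(u) = u²
N(Z, o) = Z*o
B = 1120 (B = -10*(-112) = 1120)
1/(B + H(9*4²)) = 1/(1120 + (9*4²)²) = 1/(1120 + (9*16)²) = 1/(1120 + 144²) = 1/(1120 + 20736) = 1/21856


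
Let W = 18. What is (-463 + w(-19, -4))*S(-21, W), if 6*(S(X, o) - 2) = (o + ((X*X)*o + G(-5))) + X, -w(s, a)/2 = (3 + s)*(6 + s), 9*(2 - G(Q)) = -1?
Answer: -10480903/9 ≈ -1.1645e+6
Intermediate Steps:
G(Q) = 19/9 (G(Q) = 2 - ⅑*(-1) = 2 + ⅑ = 19/9)
w(s, a) = -2*(3 + s)*(6 + s)
S(X, o) = 127/54 + X/6 + o/6 + o*X²/6 (S(X, o) = 2 + ((o + ((X*X)*o + 19/9)) + X)/6 = 2 + ((o + (X²*o + 19/9)) + X)/6 = 2 + ((o + (o*X² + 19/9)) + X)/6 = 2 + ((o + (19/9 + o*X²)) + X)/6 = 2 + ((19/9 + o + o*X²) + X)/6 = 2 + (19/9 + X + o + o*X²)/6 = 2 + (19/54 + X/6 + o/6 + o*X²/6) = 127/54 + X/6 + o/6 + o*X²/6)
(-463 + w(-19, -4))*S(-21, W) = (-463 + (-36 - 18*(-19) - 2*(-19)²))*(127/54 + (⅙)*(-21) + (⅙)*18 + (⅙)*18*(-21)²) = (-463 + (-36 + 342 - 2*361))*(127/54 - 7/2 + 3 + (⅙)*18*441) = (-463 + (-36 + 342 - 722))*(127/54 - 7/2 + 3 + 1323) = (-463 - 416)*(35771/27) = -879*35771/27 = -10480903/9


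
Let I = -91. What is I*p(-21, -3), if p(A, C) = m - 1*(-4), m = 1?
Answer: -455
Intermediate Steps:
p(A, C) = 5 (p(A, C) = 1 - 1*(-4) = 1 + 4 = 5)
I*p(-21, -3) = -91*5 = -455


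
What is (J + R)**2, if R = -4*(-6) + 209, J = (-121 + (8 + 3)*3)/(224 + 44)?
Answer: 243016921/4489 ≈ 54136.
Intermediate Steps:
J = -22/67 (J = (-121 + 11*3)/268 = (-121 + 33)*(1/268) = -88*1/268 = -22/67 ≈ -0.32836)
R = 233 (R = 24 + 209 = 233)
(J + R)**2 = (-22/67 + 233)**2 = (15589/67)**2 = 243016921/4489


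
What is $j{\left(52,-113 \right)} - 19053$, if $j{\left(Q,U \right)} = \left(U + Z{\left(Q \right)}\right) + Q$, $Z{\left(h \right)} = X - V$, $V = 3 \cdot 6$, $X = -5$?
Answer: $-19137$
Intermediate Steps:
$V = 18$
$Z{\left(h \right)} = -23$ ($Z{\left(h \right)} = -5 - 18 = -23$)
$j{\left(Q,U \right)} = -23 + Q + U$ ($j{\left(Q,U \right)} = \left(U - 23\right) + Q = \left(-23 + U\right) + Q = -23 + Q + U$)
$j{\left(52,-113 \right)} - 19053 = \left(-23 + 52 - 113\right) - 19053 = -84 - 19053 = -19137$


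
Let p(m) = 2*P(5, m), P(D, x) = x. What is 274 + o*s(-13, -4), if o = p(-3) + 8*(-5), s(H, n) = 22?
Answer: -738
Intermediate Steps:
p(m) = 2*m
o = -46 (o = 2*(-3) + 8*(-5) = -6 - 40 = -46)
274 + o*s(-13, -4) = 274 - 46*22 = 274 - 1012 = -738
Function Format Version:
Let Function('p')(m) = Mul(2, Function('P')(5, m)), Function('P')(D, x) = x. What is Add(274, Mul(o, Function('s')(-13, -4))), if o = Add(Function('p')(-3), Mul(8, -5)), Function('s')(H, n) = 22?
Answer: -738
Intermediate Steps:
Function('p')(m) = Mul(2, m)
o = -46 (o = Add(Mul(2, -3), Mul(8, -5)) = Add(-6, -40) = -46)
Add(274, Mul(o, Function('s')(-13, -4))) = Add(274, Mul(-46, 22)) = Add(274, -1012) = -738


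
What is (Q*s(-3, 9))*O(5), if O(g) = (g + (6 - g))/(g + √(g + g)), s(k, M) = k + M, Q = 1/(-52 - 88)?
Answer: -3/35 + 3*√10/175 ≈ -0.031504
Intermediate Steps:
Q = -1/140 (Q = 1/(-140) = -1/140 ≈ -0.0071429)
s(k, M) = M + k
O(g) = 6/(g + √2*√g) (O(g) = 6/(g + √(2*g)) = 6/(g + √2*√g))
(Q*s(-3, 9))*O(5) = (-(9 - 3)/140)*(6/(5 + √2*√5)) = (-1/140*6)*(6/(5 + √10)) = -9/(35*(5 + √10))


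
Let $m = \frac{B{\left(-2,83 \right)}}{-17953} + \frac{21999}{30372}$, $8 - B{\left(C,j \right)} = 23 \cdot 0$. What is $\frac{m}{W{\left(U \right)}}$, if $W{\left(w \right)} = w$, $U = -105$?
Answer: $- \frac{43856119}{6361466020} \approx -0.006894$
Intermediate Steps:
$B{\left(C,j \right)} = 8$ ($B{\left(C,j \right)} = 8 - 23 \cdot 0 = 8 - 0 = 8 + 0 = 8$)
$m = \frac{131568357}{181756172}$ ($m = \frac{8}{-17953} + \frac{21999}{30372} = 8 \left(- \frac{1}{17953}\right) + 21999 \cdot \frac{1}{30372} = - \frac{8}{17953} + \frac{7333}{10124} = \frac{131568357}{181756172} \approx 0.72387$)
$\frac{m}{W{\left(U \right)}} = \frac{131568357}{181756172 \left(-105\right)} = \frac{131568357}{181756172} \left(- \frac{1}{105}\right) = - \frac{43856119}{6361466020}$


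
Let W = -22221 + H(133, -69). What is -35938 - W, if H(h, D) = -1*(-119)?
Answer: -13836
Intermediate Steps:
H(h, D) = 119
W = -22102 (W = -22221 + 119 = -22102)
-35938 - W = -35938 - 1*(-22102) = -35938 + 22102 = -13836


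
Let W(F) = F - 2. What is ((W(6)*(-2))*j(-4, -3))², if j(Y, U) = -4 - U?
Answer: 64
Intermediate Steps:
W(F) = -2 + F
((W(6)*(-2))*j(-4, -3))² = (((-2 + 6)*(-2))*(-4 - 1*(-3)))² = ((4*(-2))*(-4 + 3))² = (-8*(-1))² = 8² = 64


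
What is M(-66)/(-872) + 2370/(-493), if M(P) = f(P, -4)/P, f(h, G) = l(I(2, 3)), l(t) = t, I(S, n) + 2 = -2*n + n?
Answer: -136400705/28373136 ≈ -4.8074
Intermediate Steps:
I(S, n) = -2 - n (I(S, n) = -2 + (-2*n + n) = -2 - n)
f(h, G) = -5 (f(h, G) = -2 - 1*3 = -2 - 3 = -5)
M(P) = -5/P
M(-66)/(-872) + 2370/(-493) = -5/(-66)/(-872) + 2370/(-493) = -5*(-1/66)*(-1/872) + 2370*(-1/493) = (5/66)*(-1/872) - 2370/493 = -5/57552 - 2370/493 = -136400705/28373136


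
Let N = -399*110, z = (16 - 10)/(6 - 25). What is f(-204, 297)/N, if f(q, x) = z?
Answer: 1/138985 ≈ 7.1950e-6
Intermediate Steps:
z = -6/19 (z = 6/(-19) = 6*(-1/19) = -6/19 ≈ -0.31579)
f(q, x) = -6/19
N = -43890
f(-204, 297)/N = -6/19/(-43890) = -6/19*(-1/43890) = 1/138985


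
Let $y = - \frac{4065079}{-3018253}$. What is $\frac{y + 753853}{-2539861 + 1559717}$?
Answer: $- \frac{142207696493}{184895160527} \approx -0.76913$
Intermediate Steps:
$y = \frac{4065079}{3018253}$ ($y = \left(-4065079\right) \left(- \frac{1}{3018253}\right) = \frac{4065079}{3018253} \approx 1.3468$)
$\frac{y + 753853}{-2539861 + 1559717} = \frac{\frac{4065079}{3018253} + 753853}{-2539861 + 1559717} = \frac{2275323143888}{3018253 \left(-980144\right)} = \frac{2275323143888}{3018253} \left(- \frac{1}{980144}\right) = - \frac{142207696493}{184895160527}$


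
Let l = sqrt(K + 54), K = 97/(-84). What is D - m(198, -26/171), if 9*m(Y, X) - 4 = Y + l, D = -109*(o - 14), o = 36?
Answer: -21784/9 - sqrt(93219)/378 ≈ -2421.3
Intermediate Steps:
K = -97/84 (K = 97*(-1/84) = -97/84 ≈ -1.1548)
D = -2398 (D = -109*(36 - 14) = -109*22 = -2398)
l = sqrt(93219)/42 (l = sqrt(-97/84 + 54) = sqrt(4439/84) = sqrt(93219)/42 ≈ 7.2695)
m(Y, X) = 4/9 + Y/9 + sqrt(93219)/378 (m(Y, X) = 4/9 + (Y + sqrt(93219)/42)/9 = 4/9 + (Y/9 + sqrt(93219)/378) = 4/9 + Y/9 + sqrt(93219)/378)
D - m(198, -26/171) = -2398 - (4/9 + (1/9)*198 + sqrt(93219)/378) = -2398 - (4/9 + 22 + sqrt(93219)/378) = -2398 - (202/9 + sqrt(93219)/378) = -2398 + (-202/9 - sqrt(93219)/378) = -21784/9 - sqrt(93219)/378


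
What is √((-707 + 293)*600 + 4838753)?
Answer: √4590353 ≈ 2142.5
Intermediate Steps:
√((-707 + 293)*600 + 4838753) = √(-414*600 + 4838753) = √(-248400 + 4838753) = √4590353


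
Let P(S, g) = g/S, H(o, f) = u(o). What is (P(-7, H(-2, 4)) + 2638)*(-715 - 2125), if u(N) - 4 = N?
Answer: -52437760/7 ≈ -7.4911e+6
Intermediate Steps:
u(N) = 4 + N
H(o, f) = 4 + o
(P(-7, H(-2, 4)) + 2638)*(-715 - 2125) = ((4 - 2)/(-7) + 2638)*(-715 - 2125) = (2*(-⅐) + 2638)*(-2840) = (-2/7 + 2638)*(-2840) = (18464/7)*(-2840) = -52437760/7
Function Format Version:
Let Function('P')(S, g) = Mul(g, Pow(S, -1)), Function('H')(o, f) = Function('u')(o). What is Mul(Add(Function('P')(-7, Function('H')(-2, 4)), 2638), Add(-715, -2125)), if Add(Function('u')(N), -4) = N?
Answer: Rational(-52437760, 7) ≈ -7.4911e+6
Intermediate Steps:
Function('u')(N) = Add(4, N)
Function('H')(o, f) = Add(4, o)
Mul(Add(Function('P')(-7, Function('H')(-2, 4)), 2638), Add(-715, -2125)) = Mul(Add(Mul(Add(4, -2), Pow(-7, -1)), 2638), Add(-715, -2125)) = Mul(Add(Mul(2, Rational(-1, 7)), 2638), -2840) = Mul(Add(Rational(-2, 7), 2638), -2840) = Mul(Rational(18464, 7), -2840) = Rational(-52437760, 7)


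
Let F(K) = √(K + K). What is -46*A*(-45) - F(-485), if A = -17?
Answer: -35190 - I*√970 ≈ -35190.0 - 31.145*I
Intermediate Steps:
F(K) = √2*√K (F(K) = √(2*K) = √2*√K)
-46*A*(-45) - F(-485) = -46*(-17)*(-45) - √2*√(-485) = 782*(-45) - √2*I*√485 = -35190 - I*√970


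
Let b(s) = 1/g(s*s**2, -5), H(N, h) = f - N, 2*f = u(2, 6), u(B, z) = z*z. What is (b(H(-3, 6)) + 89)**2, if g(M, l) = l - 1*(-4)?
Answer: 7744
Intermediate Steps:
u(B, z) = z**2
f = 18 (f = (1/2)*6**2 = (1/2)*36 = 18)
g(M, l) = 4 + l (g(M, l) = l + 4 = 4 + l)
H(N, h) = 18 - N
b(s) = -1 (b(s) = 1/(4 - 5) = 1/(-1) = -1)
(b(H(-3, 6)) + 89)**2 = (-1 + 89)**2 = 88**2 = 7744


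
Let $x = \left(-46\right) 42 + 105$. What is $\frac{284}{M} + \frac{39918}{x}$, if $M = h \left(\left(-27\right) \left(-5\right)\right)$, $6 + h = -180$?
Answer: $- \frac{55714436}{2548665} \approx -21.86$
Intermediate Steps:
$h = -186$ ($h = -6 - 180 = -186$)
$x = -1827$ ($x = -1932 + 105 = -1827$)
$M = -25110$ ($M = - 186 \left(\left(-27\right) \left(-5\right)\right) = \left(-186\right) 135 = -25110$)
$\frac{284}{M} + \frac{39918}{x} = \frac{284}{-25110} + \frac{39918}{-1827} = 284 \left(- \frac{1}{25110}\right) + 39918 \left(- \frac{1}{1827}\right) = - \frac{142}{12555} - \frac{13306}{609} = - \frac{55714436}{2548665}$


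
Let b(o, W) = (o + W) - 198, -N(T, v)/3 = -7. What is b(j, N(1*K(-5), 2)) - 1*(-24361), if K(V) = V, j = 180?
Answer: 24364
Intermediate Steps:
N(T, v) = 21 (N(T, v) = -3*(-7) = 21)
b(o, W) = -198 + W + o (b(o, W) = (W + o) - 198 = -198 + W + o)
b(j, N(1*K(-5), 2)) - 1*(-24361) = (-198 + 21 + 180) - 1*(-24361) = 3 + 24361 = 24364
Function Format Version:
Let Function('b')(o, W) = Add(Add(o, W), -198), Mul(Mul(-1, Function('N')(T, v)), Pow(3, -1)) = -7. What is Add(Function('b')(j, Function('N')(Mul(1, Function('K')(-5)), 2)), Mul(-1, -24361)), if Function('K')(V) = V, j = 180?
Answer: 24364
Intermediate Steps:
Function('N')(T, v) = 21 (Function('N')(T, v) = Mul(-3, -7) = 21)
Function('b')(o, W) = Add(-198, W, o) (Function('b')(o, W) = Add(Add(W, o), -198) = Add(-198, W, o))
Add(Function('b')(j, Function('N')(Mul(1, Function('K')(-5)), 2)), Mul(-1, -24361)) = Add(Add(-198, 21, 180), Mul(-1, -24361)) = Add(3, 24361) = 24364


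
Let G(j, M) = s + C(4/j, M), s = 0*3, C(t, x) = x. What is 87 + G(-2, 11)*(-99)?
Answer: -1002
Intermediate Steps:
s = 0
G(j, M) = M (G(j, M) = 0 + M = M)
87 + G(-2, 11)*(-99) = 87 + 11*(-99) = 87 - 1089 = -1002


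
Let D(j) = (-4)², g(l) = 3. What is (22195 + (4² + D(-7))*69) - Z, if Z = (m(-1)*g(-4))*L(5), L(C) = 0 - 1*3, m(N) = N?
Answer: 24394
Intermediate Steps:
D(j) = 16
L(C) = -3 (L(C) = 0 - 3 = -3)
Z = 9 (Z = -1*3*(-3) = -3*(-3) = 9)
(22195 + (4² + D(-7))*69) - Z = (22195 + (4² + 16)*69) - 1*9 = (22195 + (16 + 16)*69) - 9 = (22195 + 32*69) - 9 = (22195 + 2208) - 9 = 24403 - 9 = 24394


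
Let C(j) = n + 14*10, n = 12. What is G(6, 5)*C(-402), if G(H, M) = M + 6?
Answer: 1672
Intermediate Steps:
C(j) = 152 (C(j) = 12 + 14*10 = 12 + 140 = 152)
G(H, M) = 6 + M
G(6, 5)*C(-402) = (6 + 5)*152 = 11*152 = 1672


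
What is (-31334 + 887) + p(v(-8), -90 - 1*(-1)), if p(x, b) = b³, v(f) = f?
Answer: -735416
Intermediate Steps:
(-31334 + 887) + p(v(-8), -90 - 1*(-1)) = (-31334 + 887) + (-90 - 1*(-1))³ = -30447 + (-90 + 1)³ = -30447 + (-89)³ = -30447 - 704969 = -735416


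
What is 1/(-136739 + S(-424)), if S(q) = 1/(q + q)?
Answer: -848/115954673 ≈ -7.3132e-6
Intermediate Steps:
S(q) = 1/(2*q)
1/(-136739 + S(-424)) = 1/(-136739 + (½)/(-424)) = 1/(-136739 + (½)*(-1/424)) = 1/(-136739 - 1/848) = 1/(-115954673/848) = -848/115954673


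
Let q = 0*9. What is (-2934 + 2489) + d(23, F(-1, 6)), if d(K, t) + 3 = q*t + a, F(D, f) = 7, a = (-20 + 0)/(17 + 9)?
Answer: -5834/13 ≈ -448.77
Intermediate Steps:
q = 0
a = -10/13 (a = -20/26 = -20*1/26 = -10/13 ≈ -0.76923)
d(K, t) = -49/13 (d(K, t) = -3 + (0*t - 10/13) = -3 + (0 - 10/13) = -3 - 10/13 = -49/13)
(-2934 + 2489) + d(23, F(-1, 6)) = (-2934 + 2489) - 49/13 = -445 - 49/13 = -5834/13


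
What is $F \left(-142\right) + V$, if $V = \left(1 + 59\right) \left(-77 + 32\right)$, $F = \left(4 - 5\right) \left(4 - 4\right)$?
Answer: $-2700$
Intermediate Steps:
$F = 0$ ($F = - (4 - 4) = \left(-1\right) 0 = 0$)
$V = -2700$ ($V = 60 \left(-45\right) = -2700$)
$F \left(-142\right) + V = 0 \left(-142\right) - 2700 = 0 - 2700 = -2700$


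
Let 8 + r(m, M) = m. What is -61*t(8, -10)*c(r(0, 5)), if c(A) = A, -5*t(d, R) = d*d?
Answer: -31232/5 ≈ -6246.4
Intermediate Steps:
t(d, R) = -d**2/5 (t(d, R) = -d*d/5 = -d**2/5)
r(m, M) = -8 + m
-61*t(8, -10)*c(r(0, 5)) = -61*(-1/5*8**2)*(-8 + 0) = -61*(-1/5*64)*(-8) = -(-3904)*(-8)/5 = -61*512/5 = -31232/5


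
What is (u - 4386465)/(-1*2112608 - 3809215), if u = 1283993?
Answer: 3102472/5921823 ≈ 0.52390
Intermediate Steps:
(u - 4386465)/(-1*2112608 - 3809215) = (1283993 - 4386465)/(-1*2112608 - 3809215) = -3102472/(-2112608 - 3809215) = -3102472/(-5921823) = -3102472*(-1/5921823) = 3102472/5921823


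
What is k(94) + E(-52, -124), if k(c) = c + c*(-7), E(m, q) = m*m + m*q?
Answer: 8588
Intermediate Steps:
E(m, q) = m² + m*q
k(c) = -6*c (k(c) = c - 7*c = -6*c)
k(94) + E(-52, -124) = -6*94 - 52*(-52 - 124) = -564 - 52*(-176) = -564 + 9152 = 8588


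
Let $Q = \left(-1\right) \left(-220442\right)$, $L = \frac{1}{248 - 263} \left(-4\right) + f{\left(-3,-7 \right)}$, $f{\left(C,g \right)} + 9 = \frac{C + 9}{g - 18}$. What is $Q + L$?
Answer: $\frac{16532477}{75} \approx 2.2043 \cdot 10^{5}$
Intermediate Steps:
$f{\left(C,g \right)} = -9 + \frac{9 + C}{-18 + g}$ ($f{\left(C,g \right)} = -9 + \frac{C + 9}{g - 18} = -9 + \frac{9 + C}{-18 + g}$)
$L = - \frac{673}{75}$ ($L = \frac{1}{248 - 263} \left(-4\right) + \frac{171 - 3 - -63}{-18 - 7} = \frac{1}{-15} \left(-4\right) + \frac{171 - 3 + 63}{-25} = \left(- \frac{1}{15}\right) \left(-4\right) - \frac{231}{25} = \frac{4}{15} - \frac{231}{25} = - \frac{673}{75} \approx -8.9733$)
$Q = 220442$
$Q + L = 220442 - \frac{673}{75} = \frac{16532477}{75}$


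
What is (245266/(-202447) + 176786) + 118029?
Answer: 8526309577/28921 ≈ 2.9481e+5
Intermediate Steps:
(245266/(-202447) + 176786) + 118029 = (245266*(-1/202447) + 176786) + 118029 = (-35038/28921 + 176786) + 118029 = 5112792868/28921 + 118029 = 8526309577/28921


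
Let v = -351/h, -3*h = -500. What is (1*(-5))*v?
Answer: 1053/100 ≈ 10.530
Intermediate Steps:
h = 500/3 (h = -⅓*(-500) = 500/3 ≈ 166.67)
v = -1053/500 (v = -351/500/3 = -351*3/500 = -1053/500 ≈ -2.1060)
(1*(-5))*v = (1*(-5))*(-1053/500) = -5*(-1053/500) = 1053/100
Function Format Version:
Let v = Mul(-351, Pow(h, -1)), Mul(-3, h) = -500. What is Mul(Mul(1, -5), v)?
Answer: Rational(1053, 100) ≈ 10.530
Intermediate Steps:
h = Rational(500, 3) (h = Mul(Rational(-1, 3), -500) = Rational(500, 3) ≈ 166.67)
v = Rational(-1053, 500) (v = Mul(-351, Pow(Rational(500, 3), -1)) = Mul(-351, Rational(3, 500)) = Rational(-1053, 500) ≈ -2.1060)
Mul(Mul(1, -5), v) = Mul(Mul(1, -5), Rational(-1053, 500)) = Mul(-5, Rational(-1053, 500)) = Rational(1053, 100)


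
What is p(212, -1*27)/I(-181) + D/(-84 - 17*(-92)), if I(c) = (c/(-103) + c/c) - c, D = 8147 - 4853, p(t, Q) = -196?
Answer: 16233649/14005980 ≈ 1.1591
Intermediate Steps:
D = 3294
I(c) = 1 - 104*c/103 (I(c) = (c*(-1/103) + 1) - c = (-c/103 + 1) - c = (1 - c/103) - c = 1 - 104*c/103)
p(212, -1*27)/I(-181) + D/(-84 - 17*(-92)) = -196/(1 - 104/103*(-181)) + 3294/(-84 - 17*(-92)) = -196/(1 + 18824/103) + 3294/(-84 + 1564) = -196/18927/103 + 3294/1480 = -196*103/18927 + 3294*(1/1480) = -20188/18927 + 1647/740 = 16233649/14005980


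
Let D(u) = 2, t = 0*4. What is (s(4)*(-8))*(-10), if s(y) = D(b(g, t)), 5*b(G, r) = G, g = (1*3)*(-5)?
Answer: 160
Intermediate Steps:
g = -15 (g = 3*(-5) = -15)
t = 0
b(G, r) = G/5
s(y) = 2
(s(4)*(-8))*(-10) = (2*(-8))*(-10) = -16*(-10) = 160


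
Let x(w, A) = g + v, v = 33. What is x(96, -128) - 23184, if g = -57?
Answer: -23208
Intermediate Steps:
x(w, A) = -24 (x(w, A) = -57 + 33 = -24)
x(96, -128) - 23184 = -24 - 23184 = -23208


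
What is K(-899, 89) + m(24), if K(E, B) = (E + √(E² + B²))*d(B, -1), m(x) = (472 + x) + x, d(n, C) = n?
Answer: -79491 + 89*√816122 ≈ 911.13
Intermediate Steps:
m(x) = 472 + 2*x
K(E, B) = B*(E + √(B² + E²)) (K(E, B) = (E + √(E² + B²))*B = (E + √(B² + E²))*B = B*(E + √(B² + E²)))
K(-899, 89) + m(24) = 89*(-899 + √(89² + (-899)²)) + (472 + 2*24) = 89*(-899 + √(7921 + 808201)) + (472 + 48) = 89*(-899 + √816122) + 520 = (-80011 + 89*√816122) + 520 = -79491 + 89*√816122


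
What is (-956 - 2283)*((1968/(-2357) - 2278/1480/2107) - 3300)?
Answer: 39290783783607257/3674987260 ≈ 1.0691e+7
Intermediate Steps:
(-956 - 2283)*((1968/(-2357) - 2278/1480/2107) - 3300) = -3239*((1968*(-1/2357) - 2278*1/1480*(1/2107)) - 3300) = -3239*((-1968/2357 - 1139/740*1/2107) - 3300) = -3239*((-1968/2357 - 1139/1559180) - 3300) = -3239*(-3071150863/3674987260 - 3300) = -3239*(-12130529108863/3674987260) = 39290783783607257/3674987260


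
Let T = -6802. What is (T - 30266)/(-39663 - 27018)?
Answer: 12356/22227 ≈ 0.55590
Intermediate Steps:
(T - 30266)/(-39663 - 27018) = (-6802 - 30266)/(-39663 - 27018) = -37068/(-66681) = -37068*(-1/66681) = 12356/22227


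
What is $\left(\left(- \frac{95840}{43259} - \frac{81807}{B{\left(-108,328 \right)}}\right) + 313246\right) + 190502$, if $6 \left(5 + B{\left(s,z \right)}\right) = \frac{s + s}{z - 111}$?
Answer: $\frac{25196254013753}{48493339} \approx 5.1958 \cdot 10^{5}$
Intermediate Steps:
$B{\left(s,z \right)} = -5 + \frac{s}{3 \left(-111 + z\right)}$ ($B{\left(s,z \right)} = -5 + \frac{\left(s + s\right) \frac{1}{z - 111}}{6} = -5 + \frac{2 s \frac{1}{-111 + z}}{6} = -5 + \frac{s}{3 \left(-111 + z\right)}$)
$\left(\left(- \frac{95840}{43259} - \frac{81807}{B{\left(-108,328 \right)}}\right) + 313246\right) + 190502 = \left(\left(- \frac{95840}{43259} - \frac{81807}{\frac{1}{3} \frac{1}{-111 + 328} \left(1665 - 108 - 4920\right)}\right) + 313246\right) + 190502 = \left(\left(\left(-95840\right) \frac{1}{43259} - \frac{81807}{\frac{1}{3} \cdot \frac{1}{217} \left(1665 - 108 - 4920\right)}\right) + 313246\right) + 190502 = \left(\left(- \frac{95840}{43259} - \frac{81807}{\frac{1}{3} \cdot \frac{1}{217} \left(-3363\right)}\right) + 313246\right) + 190502 = \left(\left(- \frac{95840}{43259} - \frac{81807}{- \frac{1121}{217}}\right) + 313246\right) + 190502 = \left(\left(- \frac{95840}{43259} - - \frac{17752119}{1121}\right) + 313246\right) + 190502 = \left(\left(- \frac{95840}{43259} + \frac{17752119}{1121}\right) + 313246\right) + 190502 = \left(\frac{767831479181}{48493339} + 313246\right) + 190502 = \frac{15958175947575}{48493339} + 190502 = \frac{25196254013753}{48493339}$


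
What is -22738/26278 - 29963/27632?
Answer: -707832065/363056848 ≈ -1.9496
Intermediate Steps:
-22738/26278 - 29963/27632 = -22738*1/26278 - 29963*1/27632 = -11369/13139 - 29963/27632 = -707832065/363056848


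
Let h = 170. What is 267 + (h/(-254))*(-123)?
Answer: 44364/127 ≈ 349.32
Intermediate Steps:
267 + (h/(-254))*(-123) = 267 + (170/(-254))*(-123) = 267 + (170*(-1/254))*(-123) = 267 - 85/127*(-123) = 267 + 10455/127 = 44364/127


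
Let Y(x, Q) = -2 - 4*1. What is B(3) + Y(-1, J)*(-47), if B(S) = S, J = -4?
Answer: 285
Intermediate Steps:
Y(x, Q) = -6 (Y(x, Q) = -2 - 4 = -6)
B(3) + Y(-1, J)*(-47) = 3 - 6*(-47) = 3 + 282 = 285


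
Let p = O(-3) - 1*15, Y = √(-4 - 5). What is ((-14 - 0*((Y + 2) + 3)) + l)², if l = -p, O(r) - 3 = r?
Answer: 1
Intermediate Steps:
Y = 3*I (Y = √(-9) = 3*I ≈ 3.0*I)
O(r) = 3 + r
p = -15 (p = (3 - 3) - 1*15 = 0 - 15 = -15)
l = 15 (l = -1*(-15) = 15)
((-14 - 0*((Y + 2) + 3)) + l)² = ((-14 - 0*((3*I + 2) + 3)) + 15)² = ((-14 - 0*((2 + 3*I) + 3)) + 15)² = ((-14 - 0*(5 + 3*I)) + 15)² = ((-14 - 1*0) + 15)² = ((-14 + 0) + 15)² = (-14 + 15)² = 1² = 1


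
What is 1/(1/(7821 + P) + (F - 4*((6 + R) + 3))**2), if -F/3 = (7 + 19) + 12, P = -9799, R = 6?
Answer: 1978/59885927 ≈ 3.3029e-5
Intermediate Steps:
F = -114 (F = -3*((7 + 19) + 12) = -3*(26 + 12) = -3*38 = -114)
1/(1/(7821 + P) + (F - 4*((6 + R) + 3))**2) = 1/(1/(7821 - 9799) + (-114 - 4*((6 + 6) + 3))**2) = 1/(1/(-1978) + (-114 - 4*(12 + 3))**2) = 1/(-1/1978 + (-114 - 4*15)**2) = 1/(-1/1978 + (-114 - 60)**2) = 1/(-1/1978 + (-174)**2) = 1/(-1/1978 + 30276) = 1/(59885927/1978) = 1978/59885927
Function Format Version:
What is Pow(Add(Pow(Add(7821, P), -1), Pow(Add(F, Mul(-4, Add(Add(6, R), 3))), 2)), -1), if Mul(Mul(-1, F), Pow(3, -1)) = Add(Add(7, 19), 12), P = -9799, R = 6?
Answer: Rational(1978, 59885927) ≈ 3.3029e-5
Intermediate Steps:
F = -114 (F = Mul(-3, Add(Add(7, 19), 12)) = Mul(-3, Add(26, 12)) = Mul(-3, 38) = -114)
Pow(Add(Pow(Add(7821, P), -1), Pow(Add(F, Mul(-4, Add(Add(6, R), 3))), 2)), -1) = Pow(Add(Pow(Add(7821, -9799), -1), Pow(Add(-114, Mul(-4, Add(Add(6, 6), 3))), 2)), -1) = Pow(Add(Pow(-1978, -1), Pow(Add(-114, Mul(-4, Add(12, 3))), 2)), -1) = Pow(Add(Rational(-1, 1978), Pow(Add(-114, Mul(-4, 15)), 2)), -1) = Pow(Add(Rational(-1, 1978), Pow(Add(-114, -60), 2)), -1) = Pow(Add(Rational(-1, 1978), Pow(-174, 2)), -1) = Pow(Add(Rational(-1, 1978), 30276), -1) = Pow(Rational(59885927, 1978), -1) = Rational(1978, 59885927)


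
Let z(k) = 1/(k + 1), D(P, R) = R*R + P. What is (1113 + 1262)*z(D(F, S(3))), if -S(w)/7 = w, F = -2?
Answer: 475/88 ≈ 5.3977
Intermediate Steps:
S(w) = -7*w
D(P, R) = P + R² (D(P, R) = R² + P = P + R²)
z(k) = 1/(1 + k)
(1113 + 1262)*z(D(F, S(3))) = (1113 + 1262)/(1 + (-2 + (-7*3)²)) = 2375/(1 + (-2 + (-21)²)) = 2375/(1 + (-2 + 441)) = 2375/(1 + 439) = 2375/440 = 2375*(1/440) = 475/88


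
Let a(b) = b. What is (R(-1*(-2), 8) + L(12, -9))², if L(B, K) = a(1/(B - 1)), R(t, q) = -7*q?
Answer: 378225/121 ≈ 3125.8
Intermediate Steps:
L(B, K) = 1/(-1 + B) (L(B, K) = 1/(B - 1) = 1/(-1 + B))
(R(-1*(-2), 8) + L(12, -9))² = (-7*8 + 1/(-1 + 12))² = (-56 + 1/11)² = (-615/11)² = 378225/121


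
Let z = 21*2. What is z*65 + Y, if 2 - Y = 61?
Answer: 2671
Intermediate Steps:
Y = -59 (Y = 2 - 1*61 = 2 - 61 = -59)
z = 42
z*65 + Y = 42*65 - 59 = 2730 - 59 = 2671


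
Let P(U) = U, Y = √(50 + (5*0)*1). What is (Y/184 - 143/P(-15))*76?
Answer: 10868/15 + 95*√2/46 ≈ 727.45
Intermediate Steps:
Y = 5*√2 (Y = √(50 + 0*1) = √(50 + 0) = √50 = 5*√2 ≈ 7.0711)
(Y/184 - 143/P(-15))*76 = ((5*√2)/184 - 143/(-15))*76 = ((5*√2)*(1/184) - 143*(-1/15))*76 = (5*√2/184 + 143/15)*76 = (143/15 + 5*√2/184)*76 = 10868/15 + 95*√2/46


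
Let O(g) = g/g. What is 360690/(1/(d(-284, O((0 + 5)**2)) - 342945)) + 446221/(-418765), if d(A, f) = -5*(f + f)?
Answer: -51801414317342971/418765 ≈ -1.2370e+11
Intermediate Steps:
O(g) = 1
d(A, f) = -10*f
360690/(1/(d(-284, O((0 + 5)**2)) - 342945)) + 446221/(-418765) = 360690/(1/(-10*1 - 342945)) + 446221/(-418765) = 360690/(1/(-10 - 342945)) + 446221*(-1/418765) = 360690/(1/(-342955)) - 446221/418765 = 360690/(-1/342955) - 446221/418765 = 360690*(-342955) - 446221/418765 = -123700438950 - 446221/418765 = -51801414317342971/418765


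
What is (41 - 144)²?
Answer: 10609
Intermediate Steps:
(41 - 144)² = (-103)² = 10609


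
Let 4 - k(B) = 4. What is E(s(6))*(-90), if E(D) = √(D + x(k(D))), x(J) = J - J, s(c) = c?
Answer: -90*√6 ≈ -220.45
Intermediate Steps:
k(B) = 0 (k(B) = 4 - 1*4 = 4 - 4 = 0)
x(J) = 0
E(D) = √D (E(D) = √(D + 0) = √D)
E(s(6))*(-90) = √6*(-90) = -90*√6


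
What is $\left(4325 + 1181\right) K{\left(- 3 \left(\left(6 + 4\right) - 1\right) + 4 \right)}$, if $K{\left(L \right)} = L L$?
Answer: $2912674$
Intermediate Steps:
$K{\left(L \right)} = L^{2}$
$\left(4325 + 1181\right) K{\left(- 3 \left(\left(6 + 4\right) - 1\right) + 4 \right)} = \left(4325 + 1181\right) \left(- 3 \left(\left(6 + 4\right) - 1\right) + 4\right)^{2} = 5506 \left(- 3 \left(10 - 1\right) + 4\right)^{2} = 5506 \left(\left(-3\right) 9 + 4\right)^{2} = 5506 \left(-27 + 4\right)^{2} = 5506 \left(-23\right)^{2} = 5506 \cdot 529 = 2912674$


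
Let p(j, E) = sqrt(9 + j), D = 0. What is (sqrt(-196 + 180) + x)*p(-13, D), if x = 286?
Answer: -8 + 572*I ≈ -8.0 + 572.0*I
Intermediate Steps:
(sqrt(-196 + 180) + x)*p(-13, D) = (sqrt(-196 + 180) + 286)*sqrt(9 - 13) = (sqrt(-16) + 286)*sqrt(-4) = (4*I + 286)*(2*I) = (286 + 4*I)*(2*I) = 2*I*(286 + 4*I)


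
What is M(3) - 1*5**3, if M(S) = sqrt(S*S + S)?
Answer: -125 + 2*sqrt(3) ≈ -121.54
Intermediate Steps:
M(S) = sqrt(S + S**2) (M(S) = sqrt(S**2 + S) = sqrt(S + S**2))
M(3) - 1*5**3 = sqrt(3*(1 + 3)) - 1*5**3 = sqrt(3*4) - 1*125 = sqrt(12) - 125 = 2*sqrt(3) - 125 = -125 + 2*sqrt(3)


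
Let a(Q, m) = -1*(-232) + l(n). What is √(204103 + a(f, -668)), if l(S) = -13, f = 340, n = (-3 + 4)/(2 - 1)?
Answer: √204322 ≈ 452.02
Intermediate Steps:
n = 1 (n = 1/1 = 1*1 = 1)
a(Q, m) = 219 (a(Q, m) = -1*(-232) - 13 = 232 - 13 = 219)
√(204103 + a(f, -668)) = √(204103 + 219) = √204322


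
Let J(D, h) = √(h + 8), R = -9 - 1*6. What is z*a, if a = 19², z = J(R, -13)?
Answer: 361*I*√5 ≈ 807.22*I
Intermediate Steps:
R = -15 (R = -9 - 6 = -15)
J(D, h) = √(8 + h)
z = I*√5 (z = √(8 - 13) = √(-5) = I*√5 ≈ 2.2361*I)
a = 361
z*a = (I*√5)*361 = 361*I*√5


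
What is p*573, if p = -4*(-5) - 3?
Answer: 9741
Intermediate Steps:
p = 17 (p = 20 - 3 = 17)
p*573 = 17*573 = 9741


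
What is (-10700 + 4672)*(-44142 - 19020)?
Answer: 380740536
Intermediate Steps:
(-10700 + 4672)*(-44142 - 19020) = -6028*(-63162) = 380740536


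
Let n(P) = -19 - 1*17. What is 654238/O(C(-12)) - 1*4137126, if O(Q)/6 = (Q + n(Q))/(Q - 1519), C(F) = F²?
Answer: -1790217449/324 ≈ -5.5254e+6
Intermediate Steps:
n(P) = -36 (n(P) = -19 - 17 = -36)
O(Q) = 6*(-36 + Q)/(-1519 + Q) (O(Q) = 6*((Q - 36)/(Q - 1519)) = 6*((-36 + Q)/(-1519 + Q)) = 6*(-36 + Q)/(-1519 + Q))
654238/O(C(-12)) - 1*4137126 = 654238/((6*(-36 + (-12)²)/(-1519 + (-12)²))) - 1*4137126 = 654238/((6*(-36 + 144)/(-1519 + 144))) - 4137126 = 654238/((6*108/(-1375))) - 4137126 = 654238/((6*(-1/1375)*108)) - 4137126 = 654238/(-648/1375) - 4137126 = 654238*(-1375/648) - 4137126 = -449788625/324 - 4137126 = -1790217449/324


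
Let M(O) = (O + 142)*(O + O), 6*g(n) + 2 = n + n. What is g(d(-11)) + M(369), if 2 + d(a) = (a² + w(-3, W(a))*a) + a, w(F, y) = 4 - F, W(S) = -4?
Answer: 377128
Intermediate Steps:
d(a) = -2 + a² + 8*a (d(a) = -2 + ((a² + (4 - 1*(-3))*a) + a) = -2 + ((a² + (4 + 3)*a) + a) = -2 + ((a² + 7*a) + a) = -2 + (a² + 8*a) = -2 + a² + 8*a)
g(n) = -⅓ + n/3 (g(n) = -⅓ + (n + n)/6 = -⅓ + (2*n)/6 = -⅓ + n/3)
M(O) = 2*O*(142 + O) (M(O) = (142 + O)*(2*O) = 2*O*(142 + O))
g(d(-11)) + M(369) = (-⅓ + (-2 + (-11)² + 8*(-11))/3) + 2*369*(142 + 369) = (-⅓ + (-2 + 121 - 88)/3) + 2*369*511 = (-⅓ + (⅓)*31) + 377118 = (-⅓ + 31/3) + 377118 = 10 + 377118 = 377128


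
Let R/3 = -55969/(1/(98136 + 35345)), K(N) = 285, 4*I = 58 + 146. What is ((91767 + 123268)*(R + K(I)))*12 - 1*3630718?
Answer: -57833389682663158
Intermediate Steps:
I = 51 (I = (58 + 146)/4 = (1/4)*204 = 51)
R = -22412394267 (R = 3*(-55969/(1/(98136 + 35345))) = 3*(-55969/(1/133481)) = 3*(-55969/1/133481) = 3*(-55969*133481) = 3*(-7470798089) = -22412394267)
((91767 + 123268)*(R + K(I)))*12 - 1*3630718 = ((91767 + 123268)*(-22412394267 + 285))*12 - 1*3630718 = (215035*(-22412393982))*12 - 3630718 = -4819449139919370*12 - 3630718 = -57833389679032440 - 3630718 = -57833389682663158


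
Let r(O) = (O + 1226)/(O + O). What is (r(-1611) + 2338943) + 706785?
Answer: 9813336001/3222 ≈ 3.0457e+6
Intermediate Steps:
r(O) = (1226 + O)/(2*O) (r(O) = (1226 + O)/((2*O)) = (1226 + O)*(1/(2*O)) = (1226 + O)/(2*O))
(r(-1611) + 2338943) + 706785 = ((½)*(1226 - 1611)/(-1611) + 2338943) + 706785 = ((½)*(-1/1611)*(-385) + 2338943) + 706785 = (385/3222 + 2338943) + 706785 = 7536074731/3222 + 706785 = 9813336001/3222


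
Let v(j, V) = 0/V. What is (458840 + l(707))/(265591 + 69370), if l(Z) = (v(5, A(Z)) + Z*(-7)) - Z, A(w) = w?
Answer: 453184/334961 ≈ 1.3529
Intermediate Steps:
v(j, V) = 0
l(Z) = -8*Z (l(Z) = (0 + Z*(-7)) - Z = (0 - 7*Z) - Z = -7*Z - Z = -8*Z)
(458840 + l(707))/(265591 + 69370) = (458840 - 8*707)/(265591 + 69370) = (458840 - 5656)/334961 = 453184*(1/334961) = 453184/334961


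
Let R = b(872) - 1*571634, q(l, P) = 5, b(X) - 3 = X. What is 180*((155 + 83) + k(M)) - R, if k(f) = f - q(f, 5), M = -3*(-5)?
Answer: 615399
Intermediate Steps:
b(X) = 3 + X
M = 15
k(f) = -5 + f (k(f) = f - 1*5 = f - 5 = -5 + f)
R = -570759 (R = (3 + 872) - 1*571634 = 875 - 571634 = -570759)
180*((155 + 83) + k(M)) - R = 180*((155 + 83) + (-5 + 15)) - 1*(-570759) = 180*(238 + 10) + 570759 = 180*248 + 570759 = 44640 + 570759 = 615399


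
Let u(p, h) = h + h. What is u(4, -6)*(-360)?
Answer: 4320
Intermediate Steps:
u(p, h) = 2*h
u(4, -6)*(-360) = (2*(-6))*(-360) = -12*(-360) = 4320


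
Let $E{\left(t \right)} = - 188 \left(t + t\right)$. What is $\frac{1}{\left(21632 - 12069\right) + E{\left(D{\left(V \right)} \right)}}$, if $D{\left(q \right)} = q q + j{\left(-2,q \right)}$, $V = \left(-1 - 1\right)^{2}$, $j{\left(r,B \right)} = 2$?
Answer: $\frac{1}{2795} \approx 0.00035778$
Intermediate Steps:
$V = 4$ ($V = \left(-2\right)^{2} = 4$)
$D{\left(q \right)} = 2 + q^{2}$ ($D{\left(q \right)} = q q + 2 = q^{2} + 2 = 2 + q^{2}$)
$E{\left(t \right)} = - 376 t$ ($E{\left(t \right)} = - 188 \cdot 2 t = - 376 t$)
$\frac{1}{\left(21632 - 12069\right) + E{\left(D{\left(V \right)} \right)}} = \frac{1}{\left(21632 - 12069\right) - 376 \left(2 + 4^{2}\right)} = \frac{1}{9563 - 376 \left(2 + 16\right)} = \frac{1}{9563 - 6768} = \frac{1}{2795}$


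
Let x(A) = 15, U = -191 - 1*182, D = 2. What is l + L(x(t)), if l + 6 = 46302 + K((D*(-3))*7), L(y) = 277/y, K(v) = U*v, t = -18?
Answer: 929707/15 ≈ 61980.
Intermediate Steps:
U = -373 (U = -191 - 182 = -373)
K(v) = -373*v
l = 61962 (l = -6 + (46302 - 373*2*(-3)*7) = -6 + (46302 - (-2238)*7) = -6 + (46302 - 373*(-42)) = -6 + (46302 + 15666) = -6 + 61968 = 61962)
l + L(x(t)) = 61962 + 277/15 = 929707/15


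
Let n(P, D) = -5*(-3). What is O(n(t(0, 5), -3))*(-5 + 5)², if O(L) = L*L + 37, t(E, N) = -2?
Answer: 0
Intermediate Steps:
n(P, D) = 15
O(L) = 37 + L² (O(L) = L² + 37 = 37 + L²)
O(n(t(0, 5), -3))*(-5 + 5)² = (37 + 15²)*(-5 + 5)² = (37 + 225)*0² = 262*0 = 0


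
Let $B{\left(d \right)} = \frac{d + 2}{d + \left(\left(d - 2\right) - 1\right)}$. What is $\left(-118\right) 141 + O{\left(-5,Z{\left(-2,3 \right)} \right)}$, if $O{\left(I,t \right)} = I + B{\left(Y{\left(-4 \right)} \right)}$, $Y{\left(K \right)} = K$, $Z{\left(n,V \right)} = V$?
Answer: $- \frac{183071}{11} \approx -16643.0$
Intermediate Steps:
$B{\left(d \right)} = \frac{2 + d}{-3 + 2 d}$ ($B{\left(d \right)} = \frac{2 + d}{d + \left(\left(-2 + d\right) - 1\right)} = \frac{2 + d}{d + \left(-3 + d\right)} = \frac{2 + d}{-3 + 2 d}$)
$O{\left(I,t \right)} = \frac{2}{11} + I$ ($O{\left(I,t \right)} = I + \frac{2 - 4}{-3 + 2 \left(-4\right)} = I + \frac{1}{-3 - 8} \left(-2\right) = I + \frac{1}{-11} \left(-2\right) = I - - \frac{2}{11} = I + \frac{2}{11} = \frac{2}{11} + I$)
$\left(-118\right) 141 + O{\left(-5,Z{\left(-2,3 \right)} \right)} = \left(-118\right) 141 + \left(\frac{2}{11} - 5\right) = -16638 - \frac{53}{11} = - \frac{183071}{11}$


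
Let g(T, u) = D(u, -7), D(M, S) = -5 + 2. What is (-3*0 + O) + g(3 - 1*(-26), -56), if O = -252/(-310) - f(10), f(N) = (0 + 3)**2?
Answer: -1734/155 ≈ -11.187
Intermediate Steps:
D(M, S) = -3
g(T, u) = -3
f(N) = 9 (f(N) = 3**2 = 9)
O = -1269/155 (O = -252/(-310) - 1*9 = -252*(-1/310) - 9 = 126/155 - 9 = -1269/155 ≈ -8.1871)
(-3*0 + O) + g(3 - 1*(-26), -56) = (-3*0 - 1269/155) - 3 = (0 - 1269/155) - 3 = -1269/155 - 3 = -1734/155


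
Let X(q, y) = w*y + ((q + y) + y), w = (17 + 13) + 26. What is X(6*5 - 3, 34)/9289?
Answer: 1999/9289 ≈ 0.21520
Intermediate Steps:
w = 56 (w = 30 + 26 = 56)
X(q, y) = q + 58*y (X(q, y) = 56*y + ((q + y) + y) = 56*y + (q + 2*y) = q + 58*y)
X(6*5 - 3, 34)/9289 = ((6*5 - 3) + 58*34)/9289 = ((30 - 3) + 1972)*(1/9289) = (27 + 1972)*(1/9289) = 1999*(1/9289) = 1999/9289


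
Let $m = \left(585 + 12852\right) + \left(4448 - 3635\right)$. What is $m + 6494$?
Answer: $20744$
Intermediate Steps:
$m = 14250$ ($m = 13437 + 813 = 14250$)
$m + 6494 = 14250 + 6494 = 20744$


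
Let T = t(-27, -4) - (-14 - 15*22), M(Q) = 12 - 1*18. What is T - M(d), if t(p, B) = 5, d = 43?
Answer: 355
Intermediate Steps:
M(Q) = -6 (M(Q) = 12 - 18 = -6)
T = 349 (T = 5 - (-14 - 15*22) = 5 - (-14 - 330) = 5 - 1*(-344) = 5 + 344 = 349)
T - M(d) = 349 - 1*(-6) = 349 + 6 = 355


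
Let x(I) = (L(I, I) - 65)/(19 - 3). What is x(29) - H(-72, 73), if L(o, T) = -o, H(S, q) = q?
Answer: -631/8 ≈ -78.875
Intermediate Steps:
x(I) = -65/16 - I/16 (x(I) = (-I - 65)/(19 - 3) = (-65 - I)/16 = (-65 - I)*(1/16) = -65/16 - I/16)
x(29) - H(-72, 73) = (-65/16 - 1/16*29) - 1*73 = (-65/16 - 29/16) - 73 = -47/8 - 73 = -631/8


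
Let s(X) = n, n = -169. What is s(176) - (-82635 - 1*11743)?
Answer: 94209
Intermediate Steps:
s(X) = -169
s(176) - (-82635 - 1*11743) = -169 - (-82635 - 1*11743) = -169 - (-82635 - 11743) = -169 - 1*(-94378) = -169 + 94378 = 94209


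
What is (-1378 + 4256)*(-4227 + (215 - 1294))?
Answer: -15270668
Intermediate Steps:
(-1378 + 4256)*(-4227 + (215 - 1294)) = 2878*(-4227 - 1079) = 2878*(-5306) = -15270668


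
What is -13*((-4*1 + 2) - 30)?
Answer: 416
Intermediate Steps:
-13*((-4*1 + 2) - 30) = -13*((-4 + 2) - 30) = -13*(-2 - 30) = -13*(-32) = 416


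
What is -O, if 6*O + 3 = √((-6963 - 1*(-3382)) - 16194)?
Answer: ½ - 5*I*√791/6 ≈ 0.5 - 23.437*I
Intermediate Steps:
O = -½ + 5*I*√791/6 (O = -½ + √((-6963 - 1*(-3382)) - 16194)/6 = -½ + √((-6963 + 3382) - 16194)/6 = -½ + √(-3581 - 16194)/6 = -½ + √(-19775)/6 = -½ + (5*I*√791)/6 = -½ + 5*I*√791/6 ≈ -0.5 + 23.437*I)
-O = -(-½ + 5*I*√791/6) = ½ - 5*I*√791/6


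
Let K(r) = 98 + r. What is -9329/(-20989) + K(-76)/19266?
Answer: 90097136/202187037 ≈ 0.44561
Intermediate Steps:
-9329/(-20989) + K(-76)/19266 = -9329/(-20989) + (98 - 76)/19266 = -9329*(-1/20989) + 22*(1/19266) = 9329/20989 + 11/9633 = 90097136/202187037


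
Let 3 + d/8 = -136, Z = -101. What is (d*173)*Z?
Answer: 19429976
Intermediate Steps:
d = -1112 (d = -24 + 8*(-136) = -24 - 1088 = -1112)
(d*173)*Z = -1112*173*(-101) = -192376*(-101) = 19429976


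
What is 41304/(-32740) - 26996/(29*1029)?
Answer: -529100426/244248585 ≈ -2.1662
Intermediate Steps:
41304/(-32740) - 26996/(29*1029) = 41304*(-1/32740) - 26996/29841 = -10326/8185 - 26996*1/29841 = -10326/8185 - 26996/29841 = -529100426/244248585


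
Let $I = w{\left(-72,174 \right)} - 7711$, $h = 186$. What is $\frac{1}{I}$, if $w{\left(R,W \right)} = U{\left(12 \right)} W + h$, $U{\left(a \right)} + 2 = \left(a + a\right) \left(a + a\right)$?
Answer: $\frac{1}{92351} \approx 1.0828 \cdot 10^{-5}$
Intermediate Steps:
$U{\left(a \right)} = -2 + 4 a^{2}$ ($U{\left(a \right)} = -2 + \left(a + a\right) \left(a + a\right) = -2 + 2 a 2 a = -2 + 4 a^{2}$)
$w{\left(R,W \right)} = 186 + 574 W$ ($w{\left(R,W \right)} = \left(-2 + 4 \cdot 12^{2}\right) W + 186 = \left(-2 + 4 \cdot 144\right) W + 186 = \left(-2 + 576\right) W + 186 = 574 W + 186 = 186 + 574 W$)
$I = 92351$ ($I = \left(186 + 574 \cdot 174\right) - 7711 = \left(186 + 99876\right) - 7711 = 100062 - 7711 = 92351$)
$\frac{1}{I} = \frac{1}{92351}$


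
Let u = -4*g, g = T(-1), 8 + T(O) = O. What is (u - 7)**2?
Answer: 841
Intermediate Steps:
T(O) = -8 + O
g = -9 (g = -8 - 1 = -9)
u = 36 (u = -4*(-9) = 36)
(u - 7)**2 = (36 - 7)**2 = 29**2 = 841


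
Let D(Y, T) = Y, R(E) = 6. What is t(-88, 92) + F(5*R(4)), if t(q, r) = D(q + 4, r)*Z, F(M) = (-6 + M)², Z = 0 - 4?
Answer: 912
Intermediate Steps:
Z = -4
t(q, r) = -16 - 4*q (t(q, r) = (q + 4)*(-4) = (4 + q)*(-4) = -16 - 4*q)
t(-88, 92) + F(5*R(4)) = (-16 - 4*(-88)) + (-6 + 5*6)² = (-16 + 352) + (-6 + 30)² = 336 + 24² = 336 + 576 = 912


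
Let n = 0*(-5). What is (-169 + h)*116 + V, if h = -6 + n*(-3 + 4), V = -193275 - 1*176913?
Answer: -390488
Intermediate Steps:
n = 0
V = -370188 (V = -193275 - 176913 = -370188)
h = -6 (h = -6 + 0*(-3 + 4) = -6 + 0*1 = -6 + 0 = -6)
(-169 + h)*116 + V = (-169 - 6)*116 - 370188 = -175*116 - 370188 = -20300 - 370188 = -390488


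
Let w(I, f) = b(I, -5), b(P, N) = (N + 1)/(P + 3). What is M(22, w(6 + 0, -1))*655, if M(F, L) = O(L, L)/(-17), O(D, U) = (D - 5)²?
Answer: -1572655/1377 ≈ -1142.1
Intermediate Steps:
O(D, U) = (-5 + D)²
b(P, N) = (1 + N)/(3 + P)
w(I, f) = -4/(3 + I) (w(I, f) = (1 - 5)/(3 + I) = -4/(3 + I))
M(F, L) = -(-5 + L)²/17 (M(F, L) = (-5 + L)²/(-17) = (-5 + L)²*(-1/17) = -(-5 + L)²/17)
M(22, w(6 + 0, -1))*655 = -(-5 - 4/(3 + (6 + 0)))²/17*655 = -(-5 - 4/(3 + 6))²/17*655 = -(-5 - 4/9)²/17*655 = -(-49/9)²/17*655 = -1/17*2401/81*655 = -2401/1377*655 = -1572655/1377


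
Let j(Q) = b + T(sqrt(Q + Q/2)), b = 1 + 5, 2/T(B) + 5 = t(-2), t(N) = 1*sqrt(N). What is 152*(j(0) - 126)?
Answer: -494000/27 - 304*I*sqrt(2)/27 ≈ -18296.0 - 15.923*I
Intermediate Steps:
t(N) = sqrt(N)
T(B) = 2/(-5 + I*sqrt(2)) (T(B) = 2/(-5 + sqrt(-2)) = 2/(-5 + I*sqrt(2)))
b = 6
j(Q) = 152/27 - 2*I*sqrt(2)/27 (j(Q) = 6 + (-10/27 - 2*I*sqrt(2)/27) = 152/27 - 2*I*sqrt(2)/27)
152*(j(0) - 126) = 152*((152/27 - 2*I*sqrt(2)/27) - 126) = 152*(-3250/27 - 2*I*sqrt(2)/27) = -494000/27 - 304*I*sqrt(2)/27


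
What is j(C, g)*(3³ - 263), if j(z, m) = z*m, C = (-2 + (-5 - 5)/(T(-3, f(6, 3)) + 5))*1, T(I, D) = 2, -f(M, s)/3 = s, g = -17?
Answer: -96288/7 ≈ -13755.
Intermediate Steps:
f(M, s) = -3*s
C = -24/7 (C = (-2 + (-5 - 5)/(2 + 5))*1 = (-2 - 10/7)*1 = -24/7*1 = -24/7 ≈ -3.4286)
j(z, m) = m*z
j(C, g)*(3³ - 263) = (-17*(-24/7))*(3³ - 263) = 408*(27 - 263)/7 = (408/7)*(-236) = -96288/7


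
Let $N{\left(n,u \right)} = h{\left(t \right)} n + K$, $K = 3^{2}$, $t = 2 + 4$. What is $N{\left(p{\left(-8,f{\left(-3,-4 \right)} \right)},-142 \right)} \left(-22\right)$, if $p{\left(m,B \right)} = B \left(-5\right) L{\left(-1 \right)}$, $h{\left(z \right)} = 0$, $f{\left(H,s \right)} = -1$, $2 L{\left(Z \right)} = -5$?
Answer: $-198$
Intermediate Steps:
$L{\left(Z \right)} = - \frac{5}{2}$ ($L{\left(Z \right)} = \frac{1}{2} \left(-5\right) = - \frac{5}{2}$)
$t = 6$
$K = 9$
$p{\left(m,B \right)} = \frac{25 B}{2}$ ($p{\left(m,B \right)} = B \left(-5\right) \left(- \frac{5}{2}\right) = - 5 B \left(- \frac{5}{2}\right) = \frac{25 B}{2}$)
$N{\left(n,u \right)} = 9$ ($N{\left(n,u \right)} = 0 n + 9 = 0 + 9 = 9$)
$N{\left(p{\left(-8,f{\left(-3,-4 \right)} \right)},-142 \right)} \left(-22\right) = 9 \left(-22\right) = -198$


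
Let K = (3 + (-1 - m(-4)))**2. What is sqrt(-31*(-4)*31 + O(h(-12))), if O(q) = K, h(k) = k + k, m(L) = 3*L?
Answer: 2*sqrt(1010) ≈ 63.561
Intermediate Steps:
h(k) = 2*k
K = 196 (K = (3 + (-1 - 3*(-4)))**2 = (3 + (-1 - 1*(-12)))**2 = (3 + (-1 + 12))**2 = (3 + 11)**2 = 14**2 = 196)
O(q) = 196
sqrt(-31*(-4)*31 + O(h(-12))) = sqrt(-31*(-4)*31 + 196) = sqrt(124*31 + 196) = sqrt(3844 + 196) = sqrt(4040) = 2*sqrt(1010)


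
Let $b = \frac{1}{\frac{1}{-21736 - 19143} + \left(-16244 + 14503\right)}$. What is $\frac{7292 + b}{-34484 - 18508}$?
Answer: $- \frac{57663786489}{419050961920} \approx -0.13761$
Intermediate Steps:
$b = - \frac{40879}{71170340}$ ($b = \frac{1}{\frac{1}{-40879} - 1741} = \frac{1}{- \frac{1}{40879} - 1741} = \frac{1}{- \frac{71170340}{40879}} = - \frac{40879}{71170340} \approx -0.00057438$)
$\frac{7292 + b}{-34484 - 18508} = \frac{7292 - \frac{40879}{71170340}}{-34484 - 18508} = \frac{518974078401}{71170340 \left(-52992\right)} = \frac{518974078401}{71170340} \left(- \frac{1}{52992}\right) = - \frac{57663786489}{419050961920}$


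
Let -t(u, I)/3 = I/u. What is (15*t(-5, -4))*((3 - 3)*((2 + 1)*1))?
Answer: 0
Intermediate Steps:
t(u, I) = -3*I/u
(15*t(-5, -4))*((3 - 3)*((2 + 1)*1)) = (15*(-3*(-4)/(-5)))*((3 - 3)*((2 + 1)*1)) = (15*(-3*(-4)*(-⅕)))*(0*(3*1)) = (15*(-12/5))*(0*3) = -36*0 = 0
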